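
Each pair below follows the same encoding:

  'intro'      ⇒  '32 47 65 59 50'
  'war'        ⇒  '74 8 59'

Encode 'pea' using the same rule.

i(#9)→32 and n(#14)→47: differences scale by 3, so n = 3·pos + 5. The formula is n = 3×(alphabet index, a=1) + 5.
For pea: p=16→53, e=5→20, a=1→8.

53 20 8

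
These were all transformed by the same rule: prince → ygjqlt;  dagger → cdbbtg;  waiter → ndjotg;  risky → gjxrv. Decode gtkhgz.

reform

p(15)→y(24) and r(17)→g(6) fit y≡17x+3 (mod 26); the inverse of 17 mod 26 is 23. Each letter's alphabet position (a=0..z=25) is mapped through 17·x+3 mod 26 — an affine cipher.
Reversing it on gtkhgz: g(6)→23·(6−3)≡17=r; t(19)→23·(19−3)≡4=e; k(10)→23·(10−3)≡5=f; h(7)→23·(7−3)≡14=o; g(6)→23·(6−3)≡17=r; z(25)→23·(25−3)≡12=m (all mod 26).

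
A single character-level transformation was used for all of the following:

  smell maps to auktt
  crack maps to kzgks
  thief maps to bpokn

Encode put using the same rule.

xab

The shift depends on letter class: consonant s→a is +8, but vowel e→k is +6. Vowels shift forward by 6 and consonants shift forward by 8.
On put: p(cons)+8=x, u(vowel)+6=a, t(cons)+8=b.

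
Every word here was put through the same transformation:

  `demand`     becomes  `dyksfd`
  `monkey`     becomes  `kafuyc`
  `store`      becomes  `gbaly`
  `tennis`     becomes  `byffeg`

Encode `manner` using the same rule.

ksffyl

d(3)→d(3) and e(4)→y(24) fit y≡21x+18 (mod 26); the inverse of 21 mod 26 is 5. Each letter's alphabet position (a=0..z=25) is mapped through 21·x+18 mod 26 — an affine cipher.
Applying it to manner: m(12)→21·12+18≡10=k; a(0)→21·0+18≡18=s; n(13)→21·13+18≡5=f; n(13)→21·13+18≡5=f; e(4)→21·4+18≡24=y; r(17)→21·17+18≡11=l (all mod 26).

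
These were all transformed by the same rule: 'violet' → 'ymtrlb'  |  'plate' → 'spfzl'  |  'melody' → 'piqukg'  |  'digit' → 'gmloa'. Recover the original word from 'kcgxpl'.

hybrid

In violet: v→y is +3, i→m is +4, o→t is +5, l→r is +6 — the shift increases by 1 each position. Letter i (0-indexed) is shifted by i+3, so successive shifts are 3, 4, 5, ….
Reversing it on kcgxpl: k−3=h, c−4=y, g−5=b, x−6=r, p−7=i, l−8=d.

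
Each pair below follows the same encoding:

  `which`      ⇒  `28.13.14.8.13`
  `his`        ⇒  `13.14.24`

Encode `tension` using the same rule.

Each letter is replaced by its alphabet position (a=1..z=26) + 5.
On tension: t=20→25, e=5→10, n=14→19, s=19→24, i=9→14, o=15→20, n=14→19.

25.10.19.24.14.20.19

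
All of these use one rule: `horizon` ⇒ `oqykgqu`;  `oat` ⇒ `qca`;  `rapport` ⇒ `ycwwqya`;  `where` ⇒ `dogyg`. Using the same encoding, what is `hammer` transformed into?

octtgy

The shift depends on letter class: consonant h→o is +7, but vowel o→q is +2. Vowels shift forward by 2 and consonants shift forward by 7.
Applying it to hammer: h(cons)+7=o, a(vowel)+2=c, m(cons)+7=t, m(cons)+7=t, e(vowel)+2=g, r(cons)+7=y.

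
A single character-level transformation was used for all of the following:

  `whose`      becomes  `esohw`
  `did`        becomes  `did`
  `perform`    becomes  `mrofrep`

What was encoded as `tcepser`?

respect

The output letters match the input read backwards: whose reversed is esohw. It's just the letters in reverse order.
Decoding tcepser: then reverse → respect.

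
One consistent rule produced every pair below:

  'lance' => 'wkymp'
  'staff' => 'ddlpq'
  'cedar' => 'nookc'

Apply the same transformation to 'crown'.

nbzgy

Shifts by position in lance: pos 0: l→w (+11), pos 1: a→k (+10), pos 2: n→y (+11), pos 3: c→m (+10) — repeating every 2. A repeating key of period 2 is used — shifts +11, +10 over and over.
On crown: c+11=n, r+10=b, o+11=z, w+10=g, n+11=y.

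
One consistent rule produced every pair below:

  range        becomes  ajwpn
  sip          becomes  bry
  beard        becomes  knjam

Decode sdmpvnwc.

judgment

Every letter moves 9 places later in the alphabet, wrapping around z→a.
Undoing it on sdmpvnwc: s−9=j, d−9=u, m−9=d, p−9=g, v−9=m, n−9=e, w−9=n, c−9=t.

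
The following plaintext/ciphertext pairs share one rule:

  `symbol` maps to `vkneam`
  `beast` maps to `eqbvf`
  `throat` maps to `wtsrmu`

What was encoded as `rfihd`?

other

Shifts by position in symbol: pos 0: s→v (+3), pos 1: y→k (+12), pos 2: m→n (+1), pos 3: b→e (+3), pos 4: o→a (+12), pos 5: l→m (+1) — repeating every 3. It's a Vigenère-style cipher with numeric key [3,12,1]: position i shifts by key[i mod 3].
Decoding rfihd: r−3=o, f−12=t, i−1=h, h−3=e, d−12=r.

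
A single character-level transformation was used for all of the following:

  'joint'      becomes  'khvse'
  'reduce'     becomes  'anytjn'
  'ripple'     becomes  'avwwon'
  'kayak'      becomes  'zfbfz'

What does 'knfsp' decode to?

jeans

j(9)→k(10) and o(14)→h(7) fit y≡15x+5 (mod 26); the inverse of 15 mod 26 is 7. This is an affine cipher: with a=0,…,z=25, each position x becomes (15x+5) mod 26.
Decoding knfsp: k(10)→7·(10−5)≡9=j; n(13)→7·(13−5)≡4=e; f(5)→7·(5−5)≡0=a; s(18)→7·(18−5)≡13=n; p(15)→7·(15−5)≡18=s (all mod 26).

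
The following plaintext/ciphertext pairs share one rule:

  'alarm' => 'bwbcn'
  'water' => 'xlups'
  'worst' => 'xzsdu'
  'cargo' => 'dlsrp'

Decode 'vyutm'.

until

Shifts by position in alarm: pos 0: a→b (+1), pos 1: l→w (+11), pos 2: a→b (+1), pos 3: r→c (+11) — repeating every 2. A repeating key of period 2 is used — shifts +1, +11 over and over.
Undoing it on vyutm: v−1=u, y−11=n, u−1=t, t−11=i, m−1=l.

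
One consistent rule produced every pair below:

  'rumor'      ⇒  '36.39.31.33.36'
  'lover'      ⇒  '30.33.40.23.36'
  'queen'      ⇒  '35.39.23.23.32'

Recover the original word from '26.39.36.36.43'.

hurry

r is letter #18 and maps to 36: an offset of 18. Each letter is replaced by its alphabet position (a=1..z=26) + 18.
Reversing it on 26.39.36.36.43: 26→(26−18)÷1=8=h, 39→(39−18)÷1=21=u, 36→(36−18)÷1=18=r, 36→(36−18)÷1=18=r, 43→(43−18)÷1=25=y.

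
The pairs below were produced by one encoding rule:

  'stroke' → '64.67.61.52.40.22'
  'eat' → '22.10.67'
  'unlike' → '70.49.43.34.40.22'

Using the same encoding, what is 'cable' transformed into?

16.10.13.43.22

With a=1..z=26, the number is 3·pos + 7.
On cable: c=3→16, a=1→10, b=2→13, l=12→43, e=5→22.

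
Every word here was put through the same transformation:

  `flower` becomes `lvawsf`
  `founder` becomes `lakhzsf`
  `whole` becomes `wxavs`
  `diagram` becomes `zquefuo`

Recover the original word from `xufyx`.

harsh

f(5)→l(11) and l(11)→v(21) fit y≡19x+20 (mod 26); the inverse of 19 mod 26 is 11. Each letter's alphabet position (a=0..z=25) is mapped through 19·x+20 mod 26 — an affine cipher.
Reversing it on xufyx: x(23)→11·(23−20)≡7=h; u(20)→11·(20−20)≡0=a; f(5)→11·(5−20)≡17=r; y(24)→11·(24−20)≡18=s; x(23)→11·(23−20)≡7=h (all mod 26).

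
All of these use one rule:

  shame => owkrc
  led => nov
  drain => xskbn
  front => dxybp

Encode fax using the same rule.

The output letters match the input read backwards, each shifted +10: shame reversed is emahs. Read the word backwards and shift each letter +10.
Applying it to fax: reverse → xaf; then shift: x+10=h, a+10=k, f+10=p.

hkp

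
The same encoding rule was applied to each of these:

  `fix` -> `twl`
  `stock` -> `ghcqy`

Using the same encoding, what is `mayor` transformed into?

Every letter moves 14 places later in the alphabet, wrapping around z→a.
For mayor: m+14=a, a+14=o, y+14=m, o+14=c, r+14=f.

aomcf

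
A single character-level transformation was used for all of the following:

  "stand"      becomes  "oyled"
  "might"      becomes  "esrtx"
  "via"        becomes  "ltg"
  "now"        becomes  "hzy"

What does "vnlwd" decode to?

The output letters match the input read backwards, each shifted +11: stand reversed is dnats. Read the word backwards and shift each letter +11.
Reversing it on vnlwd: shift back: v−11=k, n−11=c, l−11=a, w−11=l, d−11=s → kcals; then reverse → slack.

slack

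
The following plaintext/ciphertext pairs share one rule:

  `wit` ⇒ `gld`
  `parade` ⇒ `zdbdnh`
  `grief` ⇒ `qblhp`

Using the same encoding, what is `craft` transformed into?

The shift depends on letter class: consonant w→g is +10, but vowel i→l is +3. Vowels shift forward by 3 and consonants shift forward by 10.
For craft: c(cons)+10=m, r(cons)+10=b, a(vowel)+3=d, f(cons)+10=p, t(cons)+10=d.

mbdpd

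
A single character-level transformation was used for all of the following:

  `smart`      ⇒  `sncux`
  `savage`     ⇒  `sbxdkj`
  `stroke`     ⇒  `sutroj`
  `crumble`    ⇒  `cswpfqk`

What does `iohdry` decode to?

infant

Letter i (0-indexed) is shifted by i+0, so successive shifts are 0, 1, 2, ….
Decoding iohdry: i−0=i, o−1=n, h−2=f, d−3=a, r−4=n, y−5=t.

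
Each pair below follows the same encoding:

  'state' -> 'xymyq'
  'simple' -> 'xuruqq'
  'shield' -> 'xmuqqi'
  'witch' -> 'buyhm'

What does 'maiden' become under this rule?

rmuiqs

Two shifts are in play — +12 for a/e/i/o/u, +5 for every other letter.
On maiden: m(cons)+5=r, a(vowel)+12=m, i(vowel)+12=u, d(cons)+5=i, e(vowel)+12=q, n(cons)+5=s.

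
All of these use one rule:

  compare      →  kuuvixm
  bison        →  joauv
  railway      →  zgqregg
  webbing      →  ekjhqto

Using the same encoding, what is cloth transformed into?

A repeating key of period 2 is used — shifts +8, +6 over and over.
On cloth: c+8=k, l+6=r, o+8=w, t+6=z, h+8=p.

krwzp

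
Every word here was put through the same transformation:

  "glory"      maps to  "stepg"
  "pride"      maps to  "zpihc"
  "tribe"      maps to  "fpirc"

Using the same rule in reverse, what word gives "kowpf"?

smart

g(6)→s(18) and l(11)→t(19) fit y≡21x+22 (mod 26); the inverse of 21 mod 26 is 5. This is an affine cipher: with a=0,…,z=25, each position x becomes (21x+22) mod 26.
Decoding kowpf: k(10)→5·(10−22)≡18=s; o(14)→5·(14−22)≡12=m; w(22)→5·(22−22)≡0=a; p(15)→5·(15−22)≡17=r; f(5)→5·(5−22)≡19=t (all mod 26).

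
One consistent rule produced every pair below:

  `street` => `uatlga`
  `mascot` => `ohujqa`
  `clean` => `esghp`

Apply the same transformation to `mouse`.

ovwzg

It's a Vigenère-style cipher with numeric key [2,7]: position i shifts by key[i mod 2].
On mouse: m+2=o, o+7=v, u+2=w, s+7=z, e+2=g.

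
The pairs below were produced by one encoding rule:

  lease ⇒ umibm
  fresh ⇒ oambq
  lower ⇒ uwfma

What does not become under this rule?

The shift depends on letter class: consonant l→u is +9, but vowel e→m is +8. The rule splits by letter class: vowels +8, consonants +9.
For not: n(cons)+9=w, o(vowel)+8=w, t(cons)+9=c.

wwc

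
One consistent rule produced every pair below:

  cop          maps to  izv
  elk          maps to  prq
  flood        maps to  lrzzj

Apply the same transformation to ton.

zzt

The shift depends on letter class: consonant c→i is +6, but vowel o→z is +11. Vowels shift forward by 11 and consonants shift forward by 6.
For ton: t(cons)+6=z, o(vowel)+11=z, n(cons)+6=t.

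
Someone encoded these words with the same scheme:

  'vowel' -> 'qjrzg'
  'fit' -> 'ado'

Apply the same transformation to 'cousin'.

xjpndi

Compare letters: v→q is +21, o→j is +21, w→r is +21 — a constant shift. Every letter moves 21 places later in the alphabet, wrapping around z→a.
On cousin: c+21=x, o+21=j, u+21=p, s+21=n, i+21=d, n+21=i.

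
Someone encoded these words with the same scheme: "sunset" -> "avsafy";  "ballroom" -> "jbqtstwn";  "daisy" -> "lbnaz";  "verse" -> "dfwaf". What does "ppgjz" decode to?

hobby

Shifts by position in sunset: pos 0: s→a (+8), pos 1: u→v (+1), pos 2: n→s (+5), pos 3: s→a (+8), pos 4: e→f (+1), pos 5: t→y (+5) — repeating every 3. It's a Vigenère-style cipher with numeric key [8,1,5]: position i shifts by key[i mod 3].
Decoding ppgjz: p−8=h, p−1=o, g−5=b, j−8=b, z−1=y.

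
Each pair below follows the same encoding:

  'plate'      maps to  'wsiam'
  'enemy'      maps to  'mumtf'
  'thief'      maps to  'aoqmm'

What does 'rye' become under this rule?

The shift depends on letter class: consonant p→w is +7, but vowel a→i is +8. The rule splits by letter class: vowels +8, consonants +7.
Applying it to rye: r(cons)+7=y, y(cons)+7=f, e(vowel)+8=m.

yfm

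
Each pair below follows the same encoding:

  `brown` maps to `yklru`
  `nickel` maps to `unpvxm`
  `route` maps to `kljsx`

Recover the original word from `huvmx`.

b(1)→y(24) and r(17)→k(10) fit y≡17x+7 (mod 26); the inverse of 17 mod 26 is 23. Treating letters as 0–25, the rule is x ↦ 17x + 7 (mod 26).
Undoing it on huvmx: h(7)→23·(7−7)≡0=a; u(20)→23·(20−7)≡13=n; v(21)→23·(21−7)≡10=k; m(12)→23·(12−7)≡11=l; x(23)→23·(23−7)≡4=e (all mod 26).

ankle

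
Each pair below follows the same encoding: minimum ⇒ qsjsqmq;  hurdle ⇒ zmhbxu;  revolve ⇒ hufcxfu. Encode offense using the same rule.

cnnujau

m(12)→q(16) and i(8)→s(18) fit y≡19x+22 (mod 26); the inverse of 19 mod 26 is 11. Each letter's alphabet position (a=0..z=25) is mapped through 19·x+22 mod 26 — an affine cipher.
For offense: o(14)→19·14+22≡2=c; f(5)→19·5+22≡13=n; f(5)→19·5+22≡13=n; e(4)→19·4+22≡20=u; n(13)→19·13+22≡9=j; s(18)→19·18+22≡0=a; e(4)→19·4+22≡20=u (all mod 26).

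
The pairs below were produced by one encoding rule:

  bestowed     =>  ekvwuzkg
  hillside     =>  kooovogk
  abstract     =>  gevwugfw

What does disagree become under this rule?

govgjukk

The shift depends on letter class: consonant b→e is +3, but vowel e→k is +6. The rule splits by letter class: vowels +6, consonants +3.
For disagree: d(cons)+3=g, i(vowel)+6=o, s(cons)+3=v, a(vowel)+6=g, g(cons)+3=j, r(cons)+3=u, e(vowel)+6=k, e(vowel)+6=k.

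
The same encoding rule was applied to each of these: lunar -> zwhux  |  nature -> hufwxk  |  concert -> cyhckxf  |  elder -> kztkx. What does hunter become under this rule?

l(11)→z(25) and u(20)→w(22) fit y≡17x+20 (mod 26); the inverse of 17 mod 26 is 23. Each letter's alphabet position (a=0..z=25) is mapped through 17·x+20 mod 26 — an affine cipher.
For hunter: h(7)→17·7+20≡9=j; u(20)→17·20+20≡22=w; n(13)→17·13+20≡7=h; t(19)→17·19+20≡5=f; e(4)→17·4+20≡10=k; r(17)→17·17+20≡23=x (all mod 26).

jwhfkx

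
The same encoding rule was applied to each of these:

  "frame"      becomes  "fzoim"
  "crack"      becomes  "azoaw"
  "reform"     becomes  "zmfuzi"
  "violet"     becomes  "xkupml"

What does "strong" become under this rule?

f(5)→f(5) and r(17)→z(25) fit y≡19x+14 (mod 26); the inverse of 19 mod 26 is 11. Treating letters as 0–25, the rule is x ↦ 19x + 14 (mod 26).
On strong: s(18)→19·18+14≡18=s; t(19)→19·19+14≡11=l; r(17)→19·17+14≡25=z; o(14)→19·14+14≡20=u; n(13)→19·13+14≡1=b; g(6)→19·6+14≡24=y (all mod 26).

slzuby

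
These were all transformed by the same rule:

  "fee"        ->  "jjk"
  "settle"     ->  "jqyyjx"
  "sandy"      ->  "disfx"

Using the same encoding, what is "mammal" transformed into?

Read the word backwards and shift each letter +5.
Applying it to mammal: reverse → lammam; then shift: l+5=q, a+5=f, m+5=r, m+5=r, a+5=f, m+5=r.

qfrrfr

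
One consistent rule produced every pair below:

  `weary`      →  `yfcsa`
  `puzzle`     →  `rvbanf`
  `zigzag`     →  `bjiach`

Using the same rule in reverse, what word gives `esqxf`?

crowd

A repeating key of period 2 is used — shifts +2, +1 over and over.
Undoing it on esqxf: e−2=c, s−1=r, q−2=o, x−1=w, f−2=d.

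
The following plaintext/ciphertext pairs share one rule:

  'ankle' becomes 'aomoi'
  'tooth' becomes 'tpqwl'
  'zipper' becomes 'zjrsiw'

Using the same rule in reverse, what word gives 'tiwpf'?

The shift increases by 1 at each position, starting from +0: 0, 1, 2, ….
Decoding tiwpf: t−0=t, i−1=h, w−2=u, p−3=m, f−4=b.

thumb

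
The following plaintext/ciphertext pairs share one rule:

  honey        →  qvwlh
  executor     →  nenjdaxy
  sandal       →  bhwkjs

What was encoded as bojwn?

Shifts by position in honey: pos 0: h→q (+9), pos 1: o→v (+7), pos 2: n→w (+9), pos 3: e→l (+7) — repeating every 2. It's a Vigenère-style cipher with numeric key [9,7]: position i shifts by key[i mod 2].
Reversing it on bojwn: b−9=s, o−7=h, j−9=a, w−7=p, n−9=e.

shape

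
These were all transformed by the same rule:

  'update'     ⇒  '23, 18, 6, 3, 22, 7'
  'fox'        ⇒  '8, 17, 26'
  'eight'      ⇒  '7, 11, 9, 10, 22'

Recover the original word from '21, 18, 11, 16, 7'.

spine

Letters become their 1-based position plus 2 (so a→3, b→4, …).
Reversing it on 21, 18, 11, 16, 7: 21→(21−2)÷1=19=s, 18→(18−2)÷1=16=p, 11→(11−2)÷1=9=i, 16→(16−2)÷1=14=n, 7→(7−2)÷1=5=e.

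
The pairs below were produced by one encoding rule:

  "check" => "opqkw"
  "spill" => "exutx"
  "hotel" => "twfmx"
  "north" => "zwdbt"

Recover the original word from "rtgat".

Shifts by position in check: pos 0: c→o (+12), pos 1: h→p (+8), pos 2: e→q (+12), pos 3: c→k (+8) — repeating every 2. It's a Vigenère-style cipher with numeric key [12,8]: position i shifts by key[i mod 2].
Undoing it on rtgat: r−12=f, t−8=l, g−12=u, a−8=s, t−12=h.

flush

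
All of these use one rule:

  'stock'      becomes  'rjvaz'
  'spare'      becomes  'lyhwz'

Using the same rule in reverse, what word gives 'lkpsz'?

slide

The output letters match the input read backwards, each shifted +7: stock reversed is kcots. Two steps: reverse the string, then apply a Caesar shift of +7.
Decoding lkpsz: shift back: l−7=e, k−7=d, p−7=i, s−7=l, z−7=s → edils; then reverse → slide.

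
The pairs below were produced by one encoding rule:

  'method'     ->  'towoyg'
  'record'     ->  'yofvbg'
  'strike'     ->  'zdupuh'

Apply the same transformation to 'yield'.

fshsn

Shifts by position in method: pos 0: m→t (+7), pos 1: e→o (+10), pos 2: t→w (+3), pos 3: h→o (+7), pos 4: o→y (+10), pos 5: d→g (+3) — repeating every 3. A repeating key of period 3 is used — shifts +7, +10, +3 over and over.
For yield: y+7=f, i+10=s, e+3=h, l+7=s, d+10=n.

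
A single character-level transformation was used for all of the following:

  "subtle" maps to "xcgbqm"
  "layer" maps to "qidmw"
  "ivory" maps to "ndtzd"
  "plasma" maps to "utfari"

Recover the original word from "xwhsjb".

socket

Shifts by position in subtle: pos 0: s→x (+5), pos 1: u→c (+8), pos 2: b→g (+5), pos 3: t→b (+8) — repeating every 2. A repeating key of period 2 is used — shifts +5, +8 over and over.
Reversing it on xwhsjb: x−5=s, w−8=o, h−5=c, s−8=k, j−5=e, b−8=t.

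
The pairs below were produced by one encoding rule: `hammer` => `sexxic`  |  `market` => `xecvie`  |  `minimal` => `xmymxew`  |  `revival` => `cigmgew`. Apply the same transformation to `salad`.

Vowels shift forward by 4 and consonants shift forward by 11.
On salad: s(cons)+11=d, a(vowel)+4=e, l(cons)+11=w, a(vowel)+4=e, d(cons)+11=o.

deweo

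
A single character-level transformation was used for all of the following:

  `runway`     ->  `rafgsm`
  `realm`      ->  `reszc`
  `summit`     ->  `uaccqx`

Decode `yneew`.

cheek

r(17)→r(17) and u(20)→a(0) fit y≡3x+18 (mod 26); the inverse of 3 mod 26 is 9. Treating letters as 0–25, the rule is x ↦ 3x + 18 (mod 26).
Undoing it on yneew: y(24)→9·(24−18)≡2=c; n(13)→9·(13−18)≡7=h; e(4)→9·(4−18)≡4=e; e(4)→9·(4−18)≡4=e; w(22)→9·(22−18)≡10=k (all mod 26).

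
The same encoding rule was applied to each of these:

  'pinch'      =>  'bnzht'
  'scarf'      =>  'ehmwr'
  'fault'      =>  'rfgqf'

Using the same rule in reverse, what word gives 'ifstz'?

wagon

Shifts by position in pinch: pos 0: p→b (+12), pos 1: i→n (+5), pos 2: n→z (+12), pos 3: c→h (+5) — repeating every 2. A repeating key of period 2 is used — shifts +12, +5 over and over.
Decoding ifstz: i−12=w, f−5=a, s−12=g, t−5=o, z−12=n.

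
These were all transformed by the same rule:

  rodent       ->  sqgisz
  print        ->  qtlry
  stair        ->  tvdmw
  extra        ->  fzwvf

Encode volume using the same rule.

wqoyrk

In rodent: r→s is +1, o→q is +2, d→g is +3, e→i is +4 — the shift increases by 1 each position. Letter i (0-indexed) is shifted by i+1, so successive shifts are 1, 2, 3, ….
Applying it to volume: v+1=w, o+2=q, l+3=o, u+4=y, m+5=r, e+6=k.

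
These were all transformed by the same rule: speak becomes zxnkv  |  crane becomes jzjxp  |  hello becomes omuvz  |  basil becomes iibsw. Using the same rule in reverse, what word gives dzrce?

In speak: s→z is +7, p→x is +8, e→n is +9, a→k is +10 — the shift increases by 1 each position. The shift increases by 1 at each position, starting from +7: 7, 8, 9, ….
Reversing it on dzrce: d−7=w, z−8=r, r−9=i, c−10=s, e−11=t.

wrist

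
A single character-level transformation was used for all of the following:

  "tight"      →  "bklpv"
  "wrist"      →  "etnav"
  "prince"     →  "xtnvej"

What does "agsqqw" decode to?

senior

Shifts by position in tight: pos 0: t→b (+8), pos 1: i→k (+2), pos 2: g→l (+5), pos 3: h→p (+8), pos 4: t→v (+2) — repeating every 3. The shifts repeat in a cycle of length 3: positions 0,1,… shift by +8, +2, +5, then the pattern repeats.
Undoing it on agsqqw: a−8=s, g−2=e, s−5=n, q−8=i, q−2=o, w−5=r.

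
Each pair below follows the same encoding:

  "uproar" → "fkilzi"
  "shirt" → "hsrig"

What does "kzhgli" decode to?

Each pair mirrors across the alphabet (u↔f, p↔k, r↔i): positions sum to 25. Each letter is replaced by its mirror in the alphabet: a↔z, b↔y, c↔x, and so on (the Atbash cipher).
Undoing it on kzhgli: k↔p, z↔a, h↔s, g↔t, l↔o, i↔r.

pastor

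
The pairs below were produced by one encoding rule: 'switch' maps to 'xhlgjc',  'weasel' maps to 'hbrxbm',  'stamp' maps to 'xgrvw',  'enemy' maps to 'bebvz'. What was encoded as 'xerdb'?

s(18)→x(23) and w(22)→h(7) fit y≡9x+17 (mod 26); the inverse of 9 mod 26 is 3. Each letter's alphabet position (a=0..z=25) is mapped through 9·x+17 mod 26 — an affine cipher.
Undoing it on xerdb: x(23)→3·(23−17)≡18=s; e(4)→3·(4−17)≡13=n; r(17)→3·(17−17)≡0=a; d(3)→3·(3−17)≡10=k; b(1)→3·(1−17)≡4=e (all mod 26).

snake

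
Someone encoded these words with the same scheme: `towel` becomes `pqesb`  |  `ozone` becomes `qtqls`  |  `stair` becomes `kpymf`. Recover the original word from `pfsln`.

trend

t(19)→p(15) and o(14)→q(16) fit y≡5x+24 (mod 26); the inverse of 5 mod 26 is 21. Treating letters as 0–25, the rule is x ↦ 5x + 24 (mod 26).
Reversing it on pfsln: p(15)→21·(15−24)≡19=t; f(5)→21·(5−24)≡17=r; s(18)→21·(18−24)≡4=e; l(11)→21·(11−24)≡13=n; n(13)→21·(13−24)≡3=d (all mod 26).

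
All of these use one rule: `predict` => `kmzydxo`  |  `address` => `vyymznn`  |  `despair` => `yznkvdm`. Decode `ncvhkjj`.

Compare letters: p→k is +21, r→m is +21, e→z is +21 — a constant shift. It's a constant shift of +21 (ROT21).
Decoding ncvhkjj: n−21=s, c−21=h, v−21=a, h−21=m, k−21=p, j−21=o, j−21=o.

shampoo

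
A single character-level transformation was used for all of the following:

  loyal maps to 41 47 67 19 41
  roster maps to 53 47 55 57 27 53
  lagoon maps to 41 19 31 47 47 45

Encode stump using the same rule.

55 57 59 43 49

The formula is n = 2×(alphabet index, a=1) + 17.
Applying it to stump: s=19→55, t=20→57, u=21→59, m=13→43, p=16→49.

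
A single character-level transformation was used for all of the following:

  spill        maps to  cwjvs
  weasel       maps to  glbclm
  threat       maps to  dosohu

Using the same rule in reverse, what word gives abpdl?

quote

It's a Vigenère-style cipher with numeric key [10,7,1]: position i shifts by key[i mod 3].
Decoding abpdl: a−10=q, b−7=u, p−1=o, d−10=t, l−7=e.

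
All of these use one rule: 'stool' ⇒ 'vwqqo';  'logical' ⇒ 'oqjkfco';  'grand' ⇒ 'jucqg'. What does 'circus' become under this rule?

fkufwv

The shift depends on letter class: consonant s→v is +3, but vowel o→q is +2. Vowels shift forward by 2 and consonants shift forward by 3.
For circus: c(cons)+3=f, i(vowel)+2=k, r(cons)+3=u, c(cons)+3=f, u(vowel)+2=w, s(cons)+3=v.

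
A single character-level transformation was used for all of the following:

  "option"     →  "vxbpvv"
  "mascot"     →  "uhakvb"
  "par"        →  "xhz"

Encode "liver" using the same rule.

The shift depends on letter class: consonant p→x is +8, but vowel o→v is +7. Two shifts are in play — +7 for a/e/i/o/u, +8 for every other letter.
For liver: l(cons)+8=t, i(vowel)+7=p, v(cons)+8=d, e(vowel)+7=l, r(cons)+8=z.

tpdlz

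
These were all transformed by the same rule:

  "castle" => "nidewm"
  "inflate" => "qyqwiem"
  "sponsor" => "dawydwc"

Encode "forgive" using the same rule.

qwcrqgm

The shift depends on letter class: consonant c→n is +11, but vowel a→i is +8. The rule splits by letter class: vowels +8, consonants +11.
Applying it to forgive: f(cons)+11=q, o(vowel)+8=w, r(cons)+11=c, g(cons)+11=r, i(vowel)+8=q, v(cons)+11=g, e(vowel)+8=m.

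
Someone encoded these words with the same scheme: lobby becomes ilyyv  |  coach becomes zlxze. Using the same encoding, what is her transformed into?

ebo

Compare letters: l→i is +23, o→l is +23, b→y is +23 — a constant shift. Each letter is shifted forward by 23 in the alphabet (a Caesar shift of +23).
For her: h+23=e, e+23=b, r+23=o.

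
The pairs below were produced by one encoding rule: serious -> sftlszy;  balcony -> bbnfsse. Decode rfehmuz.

In serious: s→s is +0, e→f is +1, r→t is +2, i→l is +3 — the shift increases by 1 each position. Letter i (0-indexed) is shifted by i+0, so successive shifts are 0, 1, 2, ….
Decoding rfehmuz: r−0=r, f−1=e, e−2=c, h−3=e, m−4=i, u−5=p, z−6=t.

receipt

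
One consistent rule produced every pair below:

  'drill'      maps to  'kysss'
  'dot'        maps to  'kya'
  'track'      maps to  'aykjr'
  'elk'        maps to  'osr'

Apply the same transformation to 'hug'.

The shift depends on letter class: consonant d→k is +7, but vowel i→s is +10. The rule splits by letter class: vowels +10, consonants +7.
For hug: h(cons)+7=o, u(vowel)+10=e, g(cons)+7=n.

oen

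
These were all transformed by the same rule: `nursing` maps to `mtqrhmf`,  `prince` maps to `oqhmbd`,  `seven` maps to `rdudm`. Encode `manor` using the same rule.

lzmnq

It's a constant shift of +25 (ROT25).
Applying it to manor: m+25=l, a+25=z, n+25=m, o+25=n, r+25=q.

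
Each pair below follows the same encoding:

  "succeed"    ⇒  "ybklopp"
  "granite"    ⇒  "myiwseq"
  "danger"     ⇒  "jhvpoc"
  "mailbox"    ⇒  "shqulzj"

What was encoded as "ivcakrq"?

In succeed: s→y is +6, u→b is +7, c→k is +8, c→l is +9 — the shift increases by 1 each position. Each letter shifts forward by (position + 6), i.e. 6, 7, 8, … — the shift grows by one for each successive letter.
Reversing it on ivcakrq: i−6=c, v−7=o, c−8=u, a−9=r, k−10=a, r−11=g, q−12=e.

courage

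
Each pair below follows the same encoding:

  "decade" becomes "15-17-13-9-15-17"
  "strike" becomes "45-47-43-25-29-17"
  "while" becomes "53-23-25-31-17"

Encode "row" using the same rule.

43-37-53

d(#4)→15 and e(#5)→17: differences scale by 2, so n = 2·pos + 7. With a=1..z=26, the number is 2·pos + 7.
On row: r=18→43, o=15→37, w=23→53.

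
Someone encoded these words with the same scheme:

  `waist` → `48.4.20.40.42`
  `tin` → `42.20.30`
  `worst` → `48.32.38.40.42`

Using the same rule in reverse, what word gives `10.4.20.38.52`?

The formula is n = 2×(alphabet index, a=1) + 2.
Reversing it on 10.4.20.38.52: 10→(10−2)÷2=4=d, 4→(4−2)÷2=1=a, 20→(20−2)÷2=9=i, 38→(38−2)÷2=18=r, 52→(52−2)÷2=25=y.

dairy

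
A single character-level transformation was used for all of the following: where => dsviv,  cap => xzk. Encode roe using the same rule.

Each pair mirrors across the alphabet (w↔d, h↔s, e↔v): positions sum to 25. Letters are reflected about the middle of the alphabet (position → 25−position): Atbash.
For roe: r↔i, o↔l, e↔v.

ilv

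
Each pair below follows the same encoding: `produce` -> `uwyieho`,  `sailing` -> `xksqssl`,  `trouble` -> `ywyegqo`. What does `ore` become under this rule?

Vowels shift forward by 10 and consonants shift forward by 5.
Applying it to ore: o(vowel)+10=y, r(cons)+5=w, e(vowel)+10=o.

ywo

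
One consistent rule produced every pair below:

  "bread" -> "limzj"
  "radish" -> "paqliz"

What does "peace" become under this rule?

mkimx

The word is reversed, then every letter is shifted forward by 8.
For peace: reverse → ecaep; then shift: e+8=m, c+8=k, a+8=i, e+8=m, p+8=x.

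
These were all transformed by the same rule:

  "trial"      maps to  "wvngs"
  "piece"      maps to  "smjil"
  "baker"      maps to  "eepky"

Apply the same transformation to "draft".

gvfla

In trial: t→w is +3, r→v is +4, i→n is +5, a→g is +6 — the shift increases by 1 each position. The shift increases by 1 at each position, starting from +3: 3, 4, 5, ….
Applying it to draft: d+3=g, r+4=v, a+5=f, f+6=l, t+7=a.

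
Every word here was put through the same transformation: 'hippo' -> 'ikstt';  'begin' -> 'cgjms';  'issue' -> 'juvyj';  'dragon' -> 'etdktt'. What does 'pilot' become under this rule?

In hippo: h→i is +1, i→k is +2, p→s is +3, p→t is +4 — the shift increases by 1 each position. Each letter shifts forward by (position + 1), i.e. 1, 2, 3, … — the shift grows by one for each successive letter.
Applying it to pilot: p+1=q, i+2=k, l+3=o, o+4=s, t+5=y.

qkosy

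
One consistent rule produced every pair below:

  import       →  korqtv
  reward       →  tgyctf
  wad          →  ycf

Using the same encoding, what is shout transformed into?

Compare letters: i→k is +2, m→o is +2, p→r is +2 — a constant shift. Every letter moves 2 places later in the alphabet, wrapping around z→a.
On shout: s+2=u, h+2=j, o+2=q, u+2=w, t+2=v.

ujqwv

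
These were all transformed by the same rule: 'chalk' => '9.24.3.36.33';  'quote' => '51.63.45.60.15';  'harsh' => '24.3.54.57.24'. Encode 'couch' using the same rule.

9.45.63.9.24

c(#3)→9 and h(#8)→24: differences scale by 3, so n = 3·pos + 0. Each letter becomes 3×(its alphabet position, a=1..z=26).
For couch: c=3→9, o=15→45, u=21→63, c=3→9, h=8→24.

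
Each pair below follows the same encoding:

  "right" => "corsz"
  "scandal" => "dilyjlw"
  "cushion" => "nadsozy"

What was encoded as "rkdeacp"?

gesture

It's a Vigenère-style cipher with numeric key [11,6,11]: position i shifts by key[i mod 3].
Decoding rkdeacp: r−11=g, k−6=e, d−11=s, e−11=t, a−6=u, c−11=r, p−11=e.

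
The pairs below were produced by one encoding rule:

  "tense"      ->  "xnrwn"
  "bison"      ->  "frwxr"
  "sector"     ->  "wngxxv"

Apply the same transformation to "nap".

rjt

The shift depends on letter class: consonant t→x is +4, but vowel e→n is +9. Two shifts are in play — +9 for a/e/i/o/u, +4 for every other letter.
On nap: n(cons)+4=r, a(vowel)+9=j, p(cons)+4=t.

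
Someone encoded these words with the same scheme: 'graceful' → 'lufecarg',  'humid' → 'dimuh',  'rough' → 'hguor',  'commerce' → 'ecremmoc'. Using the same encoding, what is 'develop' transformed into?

It's just the letters in reverse order.
For develop: reverse → poleved.

poleved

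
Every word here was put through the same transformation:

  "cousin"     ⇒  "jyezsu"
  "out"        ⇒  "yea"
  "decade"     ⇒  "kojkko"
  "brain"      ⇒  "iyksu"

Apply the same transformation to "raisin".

The shift depends on letter class: consonant c→j is +7, but vowel o→y is +10. The rule splits by letter class: vowels +10, consonants +7.
Applying it to raisin: r(cons)+7=y, a(vowel)+10=k, i(vowel)+10=s, s(cons)+7=z, i(vowel)+10=s, n(cons)+7=u.

ykszsu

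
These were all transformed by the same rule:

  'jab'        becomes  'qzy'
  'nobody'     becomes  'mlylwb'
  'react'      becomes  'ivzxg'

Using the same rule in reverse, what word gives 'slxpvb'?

Each letter is replaced by its mirror in the alphabet: a↔z, b↔y, c↔x, and so on (the Atbash cipher).
Decoding slxpvb: s↔h, l↔o, x↔c, p↔k, v↔e, b↔y.

hockey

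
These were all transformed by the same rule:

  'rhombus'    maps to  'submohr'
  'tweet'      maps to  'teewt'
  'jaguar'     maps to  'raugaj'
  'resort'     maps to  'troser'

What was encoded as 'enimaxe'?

examine

The output letters match the input read backwards: rhombus reversed is submohr. It's just the letters in reverse order.
Reversing it on enimaxe: then reverse → examine.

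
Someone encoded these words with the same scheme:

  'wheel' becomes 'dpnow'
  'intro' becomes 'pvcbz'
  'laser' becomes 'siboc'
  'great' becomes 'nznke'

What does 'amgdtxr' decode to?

textile

In wheel: w→d is +7, h→p is +8, e→n is +9, e→o is +10 — the shift increases by 1 each position. The shift increases by 1 at each position, starting from +7: 7, 8, 9, ….
Reversing it on amgdtxr: a−7=t, m−8=e, g−9=x, d−10=t, t−11=i, x−12=l, r−13=e.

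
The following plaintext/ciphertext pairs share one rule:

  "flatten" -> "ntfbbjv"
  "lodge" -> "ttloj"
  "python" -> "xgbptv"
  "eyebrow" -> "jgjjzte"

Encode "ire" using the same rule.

The shift depends on letter class: consonant f→n is +8, but vowel a→f is +5. Two shifts are in play — +5 for a/e/i/o/u, +8 for every other letter.
On ire: i(vowel)+5=n, r(cons)+8=z, e(vowel)+5=j.

nzj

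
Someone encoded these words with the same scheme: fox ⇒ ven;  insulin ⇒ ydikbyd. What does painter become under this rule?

fqydjuh

Compare letters: f→v is +16, o→e is +16, x→n is +16 — a constant shift. Every letter moves 16 places later in the alphabet, wrapping around z→a.
Applying it to painter: p+16=f, a+16=q, i+16=y, n+16=d, t+16=j, e+16=u, r+16=h.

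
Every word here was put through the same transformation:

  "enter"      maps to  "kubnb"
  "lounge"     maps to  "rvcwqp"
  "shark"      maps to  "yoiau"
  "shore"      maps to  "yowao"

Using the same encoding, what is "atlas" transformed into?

Each letter shifts forward by (position + 6), i.e. 6, 7, 8, … — the shift grows by one for each successive letter.
For atlas: a+6=g, t+7=a, l+8=t, a+9=j, s+10=c.

gatjc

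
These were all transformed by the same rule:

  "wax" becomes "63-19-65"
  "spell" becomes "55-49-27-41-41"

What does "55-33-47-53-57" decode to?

Each letter becomes 2×(its alphabet position, a=1..z=26) + 17.
Undoing it on 55-33-47-53-57: 55→(55−17)÷2=19=s, 33→(33−17)÷2=8=h, 47→(47−17)÷2=15=o, 53→(53−17)÷2=18=r, 57→(57−17)÷2=20=t.

short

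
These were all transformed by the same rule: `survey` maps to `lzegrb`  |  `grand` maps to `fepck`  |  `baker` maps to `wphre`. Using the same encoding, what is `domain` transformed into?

kjvptc

Treating letters as 0–25, the rule is x ↦ 7x + 15 (mod 26).
On domain: d(3)→7·3+15≡10=k; o(14)→7·14+15≡9=j; m(12)→7·12+15≡21=v; a(0)→7·0+15≡15=p; i(8)→7·8+15≡19=t; n(13)→7·13+15≡2=c (all mod 26).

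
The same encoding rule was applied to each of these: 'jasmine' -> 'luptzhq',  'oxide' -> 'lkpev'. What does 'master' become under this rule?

ylazht

The output letters match the input read backwards, each shifted +7: jasmine reversed is enimsaj. Two steps: reverse the string, then apply a Caesar shift of +7.
On master: reverse → retsam; then shift: r+7=y, e+7=l, t+7=a, s+7=z, a+7=h, m+7=t.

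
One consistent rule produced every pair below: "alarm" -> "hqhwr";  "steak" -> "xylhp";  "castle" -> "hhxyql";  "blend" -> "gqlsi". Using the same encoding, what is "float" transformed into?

The shift depends on letter class: consonant l→q is +5, but vowel a→h is +7. The rule splits by letter class: vowels +7, consonants +5.
On float: f(cons)+5=k, l(cons)+5=q, o(vowel)+7=v, a(vowel)+7=h, t(cons)+5=y.

kqvhy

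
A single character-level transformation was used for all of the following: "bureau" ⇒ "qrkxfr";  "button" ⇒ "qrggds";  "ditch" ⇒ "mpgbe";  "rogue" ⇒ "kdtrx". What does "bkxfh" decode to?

cream

This is an affine cipher: with a=0,…,z=25, each position x becomes (11x+5) mod 26.
Reversing it on bkxfh: b(1)→19·(1−5)≡2=c; k(10)→19·(10−5)≡17=r; x(23)→19·(23−5)≡4=e; f(5)→19·(5−5)≡0=a; h(7)→19·(7−5)≡12=m (all mod 26).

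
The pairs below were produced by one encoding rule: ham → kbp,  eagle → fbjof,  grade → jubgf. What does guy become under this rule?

jvb

The shift depends on letter class: consonant h→k is +3, but vowel a→b is +1. Vowels shift forward by 1 and consonants shift forward by 3.
Applying it to guy: g(cons)+3=j, u(vowel)+1=v, y(cons)+3=b.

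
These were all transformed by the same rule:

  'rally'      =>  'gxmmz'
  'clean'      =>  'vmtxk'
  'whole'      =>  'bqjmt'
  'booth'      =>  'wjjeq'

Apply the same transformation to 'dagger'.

uxrrtg

r(17)→g(6) and a(0)→x(23) fit y≡25x+23 (mod 26); the inverse of 25 mod 26 is 25. Treating letters as 0–25, the rule is x ↦ 25x + 23 (mod 26).
For dagger: d(3)→25·3+23≡20=u; a(0)→25·0+23≡23=x; g(6)→25·6+23≡17=r; g(6)→25·6+23≡17=r; e(4)→25·4+23≡19=t; r(17)→25·17+23≡6=g (all mod 26).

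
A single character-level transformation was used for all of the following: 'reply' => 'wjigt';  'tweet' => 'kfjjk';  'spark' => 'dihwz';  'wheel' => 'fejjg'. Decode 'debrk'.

r(17)→w(22) and e(4)→j(9) fit y≡7x+7 (mod 26); the inverse of 7 mod 26 is 15. Treating letters as 0–25, the rule is x ↦ 7x + 7 (mod 26).
Reversing it on debrk: d(3)→15·(3−7)≡18=s; e(4)→15·(4−7)≡7=h; b(1)→15·(1−7)≡14=o; r(17)→15·(17−7)≡20=u; k(10)→15·(10−7)≡19=t (all mod 26).

shout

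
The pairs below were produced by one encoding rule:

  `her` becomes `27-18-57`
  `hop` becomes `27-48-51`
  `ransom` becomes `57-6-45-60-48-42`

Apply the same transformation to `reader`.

57-18-6-15-18-57

With a=1..z=26, the number is 3·pos + 3.
Applying it to reader: r=18→57, e=5→18, a=1→6, d=4→15, e=5→18, r=18→57.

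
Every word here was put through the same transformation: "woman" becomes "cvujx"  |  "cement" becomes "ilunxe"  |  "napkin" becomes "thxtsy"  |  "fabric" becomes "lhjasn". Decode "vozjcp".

In woman: w→c is +6, o→v is +7, m→u is +8, a→j is +9 — the shift increases by 1 each position. Each letter shifts forward by (position + 6), i.e. 6, 7, 8, … — the shift grows by one for each successive letter.
Decoding vozjcp: v−6=p, o−7=h, z−8=r, j−9=a, c−10=s, p−11=e.

phrase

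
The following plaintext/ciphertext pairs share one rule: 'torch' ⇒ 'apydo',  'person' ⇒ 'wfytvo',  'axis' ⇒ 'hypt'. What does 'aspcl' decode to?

tribe

Shifts by position in torch: pos 0: t→a (+7), pos 1: o→p (+1), pos 2: r→y (+7), pos 3: c→d (+1) — repeating every 2. A repeating key of period 2 is used — shifts +7, +1 over and over.
Reversing it on aspcl: a−7=t, s−1=r, p−7=i, c−1=b, l−7=e.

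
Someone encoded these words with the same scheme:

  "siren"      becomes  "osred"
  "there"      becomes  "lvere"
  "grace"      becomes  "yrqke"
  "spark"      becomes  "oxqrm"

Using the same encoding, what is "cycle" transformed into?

kwkje

s(18)→o(14) and i(8)→s(18) fit y≡23x+16 (mod 26); the inverse of 23 mod 26 is 17. Treating letters as 0–25, the rule is x ↦ 23x + 16 (mod 26).
Applying it to cycle: c(2)→23·2+16≡10=k; y(24)→23·24+16≡22=w; c(2)→23·2+16≡10=k; l(11)→23·11+16≡9=j; e(4)→23·4+16≡4=e (all mod 26).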